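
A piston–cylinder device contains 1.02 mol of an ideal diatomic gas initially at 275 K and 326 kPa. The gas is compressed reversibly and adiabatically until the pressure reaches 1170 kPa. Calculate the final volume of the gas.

2.87 L

V₁ = nRT₁/P₁ = 1.02×8.314×275/326 = 7.15 L.
Adiabatic: T₂/T₁ = (P₂/P₁)^((γ−1)/γ) ⇒ T₂ = 275×(3.59)^0.286 = 396 K; V₂ = 2.87 L.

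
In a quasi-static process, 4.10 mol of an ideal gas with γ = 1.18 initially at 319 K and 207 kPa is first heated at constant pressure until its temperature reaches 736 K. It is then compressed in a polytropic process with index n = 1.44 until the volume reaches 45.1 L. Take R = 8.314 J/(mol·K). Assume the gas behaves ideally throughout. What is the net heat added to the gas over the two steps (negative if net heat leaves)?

V₁ = nRT₁/P₁ = 4.10×8.314×319/207 = 52.5 L.
Step 1 — Isobaric: P stays 207 kPa; V/T = const ⇒ T₂ = 736 K, V₂ = 121 L.
W = PΔV = 207×(121−52.5) kPa·L = 14200 J.
ΔU = nCvΔT = 4.10×46.2×(736−319) = 79000 J.
Q = ΔU + W = nCpΔT = 93200 J.
State after step 1: P = 207 kPa, V = 121 L, T = 736 K.
Step 2 — Polytropic n=1.44: T₂ = T₁(V₁/V₂)^(n−1) = 736×(2.69)^0.44 = 1140 K; P₂ = P₁(V₁/V₂)^n = 859 kPa.
W = (P₁V₁−P₂V₂)/(n−1) = (207×121−859×45.1)/0.44 = -31100 J.
ΔU = nCvΔT = 4.10×46.2×(1140−736) = 75900 J.
Q = ΔU + W = 44900 J.
Net over both steps: W = -16900 J, Q = 138000 J, ΔU = 155000 J.

138000 J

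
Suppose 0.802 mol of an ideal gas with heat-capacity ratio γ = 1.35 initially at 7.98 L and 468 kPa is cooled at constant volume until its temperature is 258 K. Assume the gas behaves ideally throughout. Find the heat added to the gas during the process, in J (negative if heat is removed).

-5760 J

T₁ = P₁V₁/(nR) = 468×7.98/(0.802×8.314) = 560 K.
Isochoric: V stays 7.98 L; P/T = const ⇒ T₂ = 258 K, P₂ = 216 kPa.
W = 0 (no volume change).
ΔU = nCvΔT = 0.802×23.8×(258−560) = -5760 J.
Q = ΔU = -5760 J.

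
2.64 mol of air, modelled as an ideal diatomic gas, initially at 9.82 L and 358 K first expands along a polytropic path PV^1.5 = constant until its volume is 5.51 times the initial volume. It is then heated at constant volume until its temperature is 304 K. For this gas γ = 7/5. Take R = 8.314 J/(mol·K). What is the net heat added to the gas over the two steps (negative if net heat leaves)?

6060 J

P₁ = nRT₁/V₁ = 2.64×8.314×358/9.82 = 800 kPa.
Step 1 — Polytropic n=1.5: T₂ = T₁(V₁/V₂)^(n−1) = 358×(0.181)^0.50 = 153 K; P₂ = P₁(V₁/V₂)^n = 61.9 kPa.
W = (P₁V₁−P₂V₂)/(n−1) = (800×9.82−61.9×54.1)/0.50 = 9020 J.
ΔU = nCvΔT = 2.64×20.8×(153−358) = -11300 J.
Q = ΔU + W = -2260 J.
State after step 1: P = 61.9 kPa, V = 54.1 L, T = 153 K.
Step 2 — Isochoric: V stays 54.1 L; P/T = const ⇒ T₂ = 304 K, P₂ = 123 kPa.
W = 0 (no volume change).
ΔU = nCvΔT = 2.64×20.8×(304−153) = 8310 J.
Q = ΔU = 8310 J.
Net over both steps: W = 9020 J, Q = 6060 J, ΔU = -2960 J.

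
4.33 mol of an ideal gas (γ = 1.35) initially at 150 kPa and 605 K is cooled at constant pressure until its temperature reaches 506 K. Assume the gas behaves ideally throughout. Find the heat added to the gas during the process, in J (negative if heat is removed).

-13700 J

V₁ = nRT₁/P₁ = 4.33×8.314×605/150 = 145 L.
Isobaric: P stays 150 kPa; V/T = const ⇒ T₂ = 506 K, V₂ = 121 L.
W = PΔV = 150×(121−145) kPa·L = -3560 J.
ΔU = nCvΔT = 4.33×23.8×(506−605) = -10200 J.
Q = ΔU + W = nCpΔT = -13700 J.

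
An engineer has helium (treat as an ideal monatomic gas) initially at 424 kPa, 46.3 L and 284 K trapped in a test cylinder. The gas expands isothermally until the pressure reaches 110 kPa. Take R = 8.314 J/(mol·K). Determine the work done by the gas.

n = P₁V₁/(RT₁) = 424×46.3/(8.314×284) = 8.31 mol.
Isothermal: T stays 284 K; PV = const ⇒ V₂ = 178 L, P₂ = 110 kPa.
W = nRT ln(V₂/V₁) = 8.31×8.314×284×ln(3.85) = 26500 J.

26500 J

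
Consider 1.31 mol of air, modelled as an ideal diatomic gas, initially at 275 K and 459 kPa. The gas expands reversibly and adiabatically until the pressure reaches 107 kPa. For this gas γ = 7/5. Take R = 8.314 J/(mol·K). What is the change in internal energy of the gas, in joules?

V₁ = nRT₁/P₁ = 1.31×8.314×275/459 = 6.53 L.
Adiabatic: T₂/T₁ = (P₂/P₁)^((γ−1)/γ) ⇒ T₂ = 275×(0.233)^0.286 = 181 K; V₂ = 18.5 L.
For an ideal gas ΔU = nCvΔT with Cv = (5/2)R = 20.8 J/(mol·K).
ΔU = 1.31×20.8×(181−275) = -2550 J.

-2550 J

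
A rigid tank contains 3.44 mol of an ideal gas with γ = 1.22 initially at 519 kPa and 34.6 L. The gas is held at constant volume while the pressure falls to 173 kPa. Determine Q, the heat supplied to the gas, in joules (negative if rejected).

T₁ = P₁V₁/(nR) = 519×34.6/(3.44×8.314) = 628 K.
Isochoric: V stays 34.6 L; P/T = const ⇒ T₂ = 209 K, P₂ = 173 kPa.
W = 0 (no volume change).
ΔU = nCvΔT = 3.44×37.8×(209−628) = -54400 J.
Q = ΔU = -54400 J.

-54400 J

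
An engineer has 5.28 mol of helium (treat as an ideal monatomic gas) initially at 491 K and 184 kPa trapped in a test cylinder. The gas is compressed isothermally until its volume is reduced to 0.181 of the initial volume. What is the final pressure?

1020 kPa

V₁ = nRT₁/P₁ = 5.28×8.314×491/184 = 117 L.
Isothermal: T stays 491 K; PV = const ⇒ V₂ = 21.2 L, P₂ = 1020 kPa.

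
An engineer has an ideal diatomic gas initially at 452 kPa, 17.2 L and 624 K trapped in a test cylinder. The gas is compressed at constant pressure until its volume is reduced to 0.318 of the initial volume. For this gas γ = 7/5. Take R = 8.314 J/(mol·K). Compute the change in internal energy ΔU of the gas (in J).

-13300 J

n = P₁V₁/(RT₁) = 452×17.2/(8.314×624) = 1.50 mol.
Isobaric: P stays 452 kPa; V/T = const ⇒ T₂ = 198 K, V₂ = 5.47 L.
For an ideal gas ΔU = nCvΔT with Cv = (5/2)R = 20.8 J/(mol·K).
ΔU = 1.50×20.8×(198−624) = -13300 J.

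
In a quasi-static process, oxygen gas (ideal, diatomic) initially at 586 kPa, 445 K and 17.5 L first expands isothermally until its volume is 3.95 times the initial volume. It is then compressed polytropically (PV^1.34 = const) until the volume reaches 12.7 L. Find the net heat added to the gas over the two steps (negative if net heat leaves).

10600 J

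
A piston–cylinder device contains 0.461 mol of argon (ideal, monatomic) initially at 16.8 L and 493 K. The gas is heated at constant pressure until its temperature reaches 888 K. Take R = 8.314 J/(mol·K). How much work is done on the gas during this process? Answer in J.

-1510 J

P₁ = nRT₁/V₁ = 0.461×8.314×493/16.8 = 112 kPa.
Isobaric: P stays 112 kPa; V/T = const ⇒ T₂ = 888 K, V₂ = 30.3 L.
W = PΔV = 112×(30.3−16.8) kPa·L = 1510 J.
Work done on the gas = −W_by = -1510 J.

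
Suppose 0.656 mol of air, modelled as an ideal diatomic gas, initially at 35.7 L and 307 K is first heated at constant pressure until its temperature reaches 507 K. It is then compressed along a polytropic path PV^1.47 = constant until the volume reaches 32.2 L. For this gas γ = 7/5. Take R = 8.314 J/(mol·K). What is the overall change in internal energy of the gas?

P₁ = nRT₁/V₁ = 0.656×8.314×307/35.7 = 46.9 kPa.
Step 1 — Isobaric: P stays 46.9 kPa; V/T = const ⇒ T₂ = 507 K, V₂ = 59.0 L.
W = PΔV = 46.9×(59.0−35.7) kPa·L = 1090 J.
ΔU = nCvΔT = 0.656×20.8×(507−307) = 2730 J.
Q = ΔU + W = nCpΔT = 3820 J.
State after step 1: P = 46.9 kPa, V = 59.0 L, T = 507 K.
Step 2 — Polytropic n=1.47: T₂ = T₁(V₁/V₂)^(n−1) = 507×(1.83)^0.47 = 674 K; P₂ = P₁(V₁/V₂)^n = 114 kPa.
W = (P₁V₁−P₂V₂)/(n−1) = (46.9×59.0−114×32.2)/0.47 = -1930 J.
ΔU = nCvΔT = 0.656×20.8×(674−507) = 2270 J.
Q = ΔU + W = 339 J.
Net over both steps: W = -844 J, Q = 4160 J, ΔU = 5000 J.

5000 J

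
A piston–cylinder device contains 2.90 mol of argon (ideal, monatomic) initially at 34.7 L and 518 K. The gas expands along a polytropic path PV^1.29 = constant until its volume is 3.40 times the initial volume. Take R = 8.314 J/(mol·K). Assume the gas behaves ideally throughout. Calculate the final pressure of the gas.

74.2 kPa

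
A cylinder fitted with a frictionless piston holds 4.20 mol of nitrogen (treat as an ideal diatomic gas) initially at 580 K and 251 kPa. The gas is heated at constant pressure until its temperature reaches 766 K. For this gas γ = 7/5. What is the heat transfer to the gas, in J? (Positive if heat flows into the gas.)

V₁ = nRT₁/P₁ = 4.20×8.314×580/251 = 80.7 L.
Isobaric: P stays 251 kPa; V/T = const ⇒ T₂ = 766 K, V₂ = 107 L.
W = PΔV = 251×(107−80.7) kPa·L = 6490 J.
ΔU = nCvΔT = 4.20×20.8×(766−580) = 16200 J.
Q = ΔU + W = nCpΔT = 22700 J.

22700 J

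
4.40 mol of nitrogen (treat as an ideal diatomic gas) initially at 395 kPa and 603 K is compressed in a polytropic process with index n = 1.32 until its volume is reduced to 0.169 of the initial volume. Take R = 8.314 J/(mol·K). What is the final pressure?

V₁ = nRT₁/P₁ = 4.40×8.314×603/395 = 55.8 L.
Polytropic n=1.32: T₂ = T₁(V₁/V₂)^(n−1) = 603×(5.92)^0.32 = 1070 K; P₂ = P₁(V₁/V₂)^n = 4130 kPa.

4130 kPa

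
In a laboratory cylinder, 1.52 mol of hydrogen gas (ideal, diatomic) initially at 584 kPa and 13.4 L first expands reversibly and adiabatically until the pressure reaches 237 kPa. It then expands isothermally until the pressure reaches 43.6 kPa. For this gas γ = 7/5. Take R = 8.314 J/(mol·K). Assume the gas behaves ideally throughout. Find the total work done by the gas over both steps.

T₁ = P₁V₁/(nR) = 584×13.4/(1.52×8.314) = 619 K.
Step 1 — Adiabatic: T₂/T₁ = (P₂/P₁)^((γ−1)/γ) ⇒ T₂ = 619×(0.406)^0.286 = 479 K; V₂ = 25.5 L.
ΔU = nCvΔT = 1.52×20.8×(479−619) = -4440 J.
Q = 0 for an adiabatic process, so W = −ΔU = 4440 J.
State after step 1: P = 237 kPa, V = 25.5 L, T = 479 K.
Step 2 — Isothermal: T stays 479 K; PV = const ⇒ V₂ = 139 L, P₂ = 43.6 kPa.
ΔU = 0 (ideal gas, T constant).
W = nRT ln(V₂/V₁) = 1.52×8.314×479×ln(5.44) = 10200 J.
Q = ΔU + W = 10200 J.
Net over both steps: W = 14700 J, Q = 10200 J, ΔU = -4440 J.

14700 J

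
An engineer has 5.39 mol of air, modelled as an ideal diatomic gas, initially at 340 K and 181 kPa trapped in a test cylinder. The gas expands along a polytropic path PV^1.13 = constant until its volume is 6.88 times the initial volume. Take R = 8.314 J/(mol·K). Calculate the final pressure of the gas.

20.5 kPa

V₁ = nRT₁/P₁ = 5.39×8.314×340/181 = 84.2 L.
Polytropic n=1.13: T₂ = T₁(V₁/V₂)^(n−1) = 340×(0.145)^0.13 = 265 K; P₂ = P₁(V₁/V₂)^n = 20.5 kPa.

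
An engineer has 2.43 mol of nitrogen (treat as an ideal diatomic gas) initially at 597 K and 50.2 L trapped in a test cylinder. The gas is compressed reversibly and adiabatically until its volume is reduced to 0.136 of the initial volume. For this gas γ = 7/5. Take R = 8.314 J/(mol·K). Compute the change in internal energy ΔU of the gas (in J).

P₁ = nRT₁/V₁ = 2.43×8.314×597/50.2 = 240 kPa.
Adiabatic: TV^(γ−1) = const ⇒ T₂ = 597×(7.35)^0.400 = 1330 K; PV^γ = const ⇒ P₂ = 3920 kPa.
For an ideal gas ΔU = nCvΔT with Cv = (5/2)R = 20.8 J/(mol·K).
ΔU = 2.43×20.8×(1330−597) = 36800 J.

36800 J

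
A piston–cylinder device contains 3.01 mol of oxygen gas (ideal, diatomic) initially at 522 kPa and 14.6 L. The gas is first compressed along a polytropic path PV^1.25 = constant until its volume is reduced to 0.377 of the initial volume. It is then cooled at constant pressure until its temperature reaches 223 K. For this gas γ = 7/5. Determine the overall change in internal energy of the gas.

T₁ = P₁V₁/(nR) = 522×14.6/(3.01×8.314) = 305 K.
Step 1 — Polytropic n=1.25: T₂ = T₁(V₁/V₂)^(n−1) = 305×(2.65)^0.25 = 389 K; P₂ = P₁(V₁/V₂)^n = 1770 kPa.
W = (P₁V₁−P₂V₂)/(n−1) = (522×14.6−1770×5.50)/0.25 = -8420 J.
ΔU = nCvΔT = 3.01×20.8×(389−305) = 5260 J.
Q = ΔU + W = -3160 J.
State after step 1: P = 1770 kPa, V = 5.50 L, T = 389 K.
Step 2 — Isobaric: P stays 1770 kPa; V/T = const ⇒ T₂ = 223 K, V₂ = 3.16 L.
W = PΔV = 1770×(3.16−5.50) kPa·L = -4150 J.
ΔU = nCvΔT = 3.01×20.8×(223−389) = -10400 J.
Q = ΔU + W = nCpΔT = -14500 J.
Net over both steps: W = -12600 J, Q = -17700 J, ΔU = -5100 J.

-5100 J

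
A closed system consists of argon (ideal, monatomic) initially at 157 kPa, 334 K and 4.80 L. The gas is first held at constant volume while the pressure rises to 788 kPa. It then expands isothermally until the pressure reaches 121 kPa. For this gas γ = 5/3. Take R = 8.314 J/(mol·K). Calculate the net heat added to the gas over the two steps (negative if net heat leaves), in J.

n = P₁V₁/(RT₁) = 157×4.80/(8.314×334) = 0.271 mol.
Step 1 — Isochoric: V stays 4.80 L; P/T = const ⇒ T₂ = 1680 K, P₂ = 788 kPa.
W = 0 (no volume change).
ΔU = nCvΔT = 0.271×12.5×(1680−334) = 4540 J.
Q = ΔU = 4540 J.
State after step 1: P = 788 kPa, V = 4.80 L, T = 1680 K.
Step 2 — Isothermal: T stays 1680 K; PV = const ⇒ V₂ = 31.3 L, P₂ = 121 kPa.
ΔU = 0 (ideal gas, T constant).
W = nRT ln(V₂/V₁) = 0.271×8.314×1680×ln(6.51) = 7090 J.
Q = ΔU + W = 7090 J.
Net over both steps: W = 7090 J, Q = 11600 J, ΔU = 4540 J.

11600 J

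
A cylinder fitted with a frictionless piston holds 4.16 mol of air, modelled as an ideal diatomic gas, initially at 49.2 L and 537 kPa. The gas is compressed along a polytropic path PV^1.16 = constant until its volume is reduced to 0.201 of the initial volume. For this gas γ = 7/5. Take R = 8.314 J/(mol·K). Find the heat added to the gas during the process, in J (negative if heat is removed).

-29000 J

T₁ = P₁V₁/(nR) = 537×49.2/(4.16×8.314) = 764 K.
Polytropic n=1.16: T₂ = T₁(V₁/V₂)^(n−1) = 764×(4.98)^0.16 = 987 K; P₂ = P₁(V₁/V₂)^n = 3450 kPa.
W = (P₁V₁−P₂V₂)/(n−1) = (537×49.2−3450×9.89)/0.16 = -48300 J.
ΔU = nCvΔT = 4.16×20.8×(987−764) = 19300 J.
Q = ΔU + W = -29000 J.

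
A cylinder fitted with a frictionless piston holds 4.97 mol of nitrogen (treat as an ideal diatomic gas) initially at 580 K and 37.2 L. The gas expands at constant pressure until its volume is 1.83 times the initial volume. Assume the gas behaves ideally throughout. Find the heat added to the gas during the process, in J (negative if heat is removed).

P₁ = nRT₁/V₁ = 4.97×8.314×580/37.2 = 644 kPa.
Isobaric: P stays 644 kPa; V/T = const ⇒ T₂ = 1060 K, V₂ = 68.1 L.
W = PΔV = 644×(68.1−37.2) kPa·L = 19900 J.
ΔU = nCvΔT = 4.97×20.8×(1060−580) = 49700 J.
Q = ΔU + W = nCpΔT = 69600 J.

69600 J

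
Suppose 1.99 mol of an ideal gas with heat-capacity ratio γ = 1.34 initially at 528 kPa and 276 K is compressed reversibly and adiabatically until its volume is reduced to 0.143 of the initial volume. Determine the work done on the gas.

V₁ = nRT₁/P₁ = 1.99×8.314×276/528 = 8.65 L.
Adiabatic: TV^(γ−1) = const ⇒ T₂ = 276×(6.99)^0.340 = 535 K; PV^γ = const ⇒ P₂ = 7150 kPa.
ΔU = nCvΔT = 1.99×24.5×(535−276) = 12600 J.
Q = 0 for an adiabatic process, so W = −ΔU = -12600 J.
Work done on the gas = −W_by = 12600 J.

12600 J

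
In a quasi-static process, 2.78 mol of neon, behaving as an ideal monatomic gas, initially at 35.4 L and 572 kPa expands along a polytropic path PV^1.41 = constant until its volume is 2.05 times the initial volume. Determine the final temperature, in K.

653 K

T₁ = P₁V₁/(nR) = 572×35.4/(2.78×8.314) = 876 K.
Polytropic n=1.41: T₂ = T₁(V₁/V₂)^(n−1) = 876×(0.488)^0.41 = 653 K; P₂ = P₁(V₁/V₂)^n = 208 kPa.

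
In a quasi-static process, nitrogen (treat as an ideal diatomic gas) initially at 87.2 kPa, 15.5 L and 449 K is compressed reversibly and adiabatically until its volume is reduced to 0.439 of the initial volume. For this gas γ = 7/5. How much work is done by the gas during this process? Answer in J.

n = P₁V₁/(RT₁) = 87.2×15.5/(8.314×449) = 0.362 mol.
Adiabatic: TV^(γ−1) = const ⇒ T₂ = 449×(2.28)^0.400 = 624 K; PV^γ = const ⇒ P₂ = 276 kPa.
ΔU = nCvΔT = 0.362×20.8×(624−449) = 1320 J.
Q = 0 for an adiabatic process, so W = −ΔU = -1320 J.

-1320 J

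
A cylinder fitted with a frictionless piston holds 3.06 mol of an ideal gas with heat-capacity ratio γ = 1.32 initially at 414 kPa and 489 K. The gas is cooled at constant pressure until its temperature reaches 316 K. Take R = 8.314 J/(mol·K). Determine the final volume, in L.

V₁ = nRT₁/P₁ = 3.06×8.314×489/414 = 30.0 L.
Isobaric: P stays 414 kPa; V/T = const ⇒ T₂ = 316 K, V₂ = 19.4 L.

19.4 L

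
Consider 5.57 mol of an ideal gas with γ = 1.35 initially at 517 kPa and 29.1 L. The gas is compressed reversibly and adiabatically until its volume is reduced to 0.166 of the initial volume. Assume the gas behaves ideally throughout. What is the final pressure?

T₁ = P₁V₁/(nR) = 517×29.1/(5.57×8.314) = 325 K.
Adiabatic: TV^(γ−1) = const ⇒ T₂ = 325×(6.02)^0.350 = 609 K; PV^γ = const ⇒ P₂ = 5840 kPa.

5840 kPa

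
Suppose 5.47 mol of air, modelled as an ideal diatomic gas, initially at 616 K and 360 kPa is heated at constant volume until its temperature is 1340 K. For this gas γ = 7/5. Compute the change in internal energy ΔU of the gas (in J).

82300 J

V₁ = nRT₁/P₁ = 5.47×8.314×616/360 = 77.8 L.
Isochoric: V stays 77.8 L; P/T = const ⇒ T₂ = 1340 K, P₂ = 783 kPa.
For an ideal gas ΔU = nCvΔT with Cv = (5/2)R = 20.8 J/(mol·K).
ΔU = 5.47×20.8×(1340−616) = 82300 J.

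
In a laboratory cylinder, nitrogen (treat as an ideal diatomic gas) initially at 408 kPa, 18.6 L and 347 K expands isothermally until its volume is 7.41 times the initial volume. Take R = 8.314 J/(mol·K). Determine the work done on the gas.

-15200 J

n = P₁V₁/(RT₁) = 408×18.6/(8.314×347) = 2.63 mol.
Isothermal: T stays 347 K; PV = const ⇒ V₂ = 138 L, P₂ = 55.1 kPa.
W = nRT ln(V₂/V₁) = 2.63×8.314×347×ln(7.41) = 15200 J.
Work done on the gas = −W_by = -15200 J.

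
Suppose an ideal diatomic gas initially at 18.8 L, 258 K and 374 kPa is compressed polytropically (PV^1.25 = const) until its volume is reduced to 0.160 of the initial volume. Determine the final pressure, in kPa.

Polytropic n=1.25: T₂ = T₁(V₁/V₂)^(n−1) = 258×(6.25)^0.25 = 408 K; P₂ = P₁(V₁/V₂)^n = 3700 kPa.

3700 kPa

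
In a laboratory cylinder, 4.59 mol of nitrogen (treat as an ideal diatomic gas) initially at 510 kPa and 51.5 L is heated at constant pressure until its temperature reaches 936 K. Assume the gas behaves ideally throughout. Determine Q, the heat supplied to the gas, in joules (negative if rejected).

33100 J

T₁ = P₁V₁/(nR) = 510×51.5/(4.59×8.314) = 688 K.
Isobaric: P stays 510 kPa; V/T = const ⇒ T₂ = 936 K, V₂ = 70.0 L.
W = PΔV = 510×(70.0−51.5) kPa·L = 9450 J.
ΔU = nCvΔT = 4.59×20.8×(936−688) = 23600 J.
Q = ΔU + W = nCpΔT = 33100 J.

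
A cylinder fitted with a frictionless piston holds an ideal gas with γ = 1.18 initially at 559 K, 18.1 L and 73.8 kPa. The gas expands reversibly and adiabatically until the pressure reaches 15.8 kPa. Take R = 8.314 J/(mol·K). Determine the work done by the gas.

1550 J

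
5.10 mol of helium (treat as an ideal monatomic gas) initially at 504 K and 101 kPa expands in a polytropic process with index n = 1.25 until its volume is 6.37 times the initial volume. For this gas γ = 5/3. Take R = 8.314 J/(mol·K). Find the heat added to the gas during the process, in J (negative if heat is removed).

19800 J

V₁ = nRT₁/P₁ = 5.10×8.314×504/101 = 212 L.
Polytropic n=1.25: T₂ = T₁(V₁/V₂)^(n−1) = 504×(0.157)^0.25 = 317 K; P₂ = P₁(V₁/V₂)^n = 9.98 kPa.
W = (P₁V₁−P₂V₂)/(n−1) = (101×212−9.98×1350)/0.25 = 31700 J.
ΔU = nCvΔT = 5.10×12.5×(317−504) = -11900 J.
Q = ΔU + W = 19800 J.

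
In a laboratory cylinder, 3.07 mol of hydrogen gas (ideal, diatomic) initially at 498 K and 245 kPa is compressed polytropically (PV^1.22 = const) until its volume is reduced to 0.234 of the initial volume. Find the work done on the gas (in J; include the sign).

V₁ = nRT₁/P₁ = 3.07×8.314×498/245 = 51.9 L.
Polytropic n=1.22: T₂ = T₁(V₁/V₂)^(n−1) = 498×(4.27)^0.22 = 685 K; P₂ = P₁(V₁/V₂)^n = 1440 kPa.
W = (P₁V₁−P₂V₂)/(n−1) = (245×51.9−1440×12.1)/0.22 = -21800 J.
Work done on the gas = −W_by = 21800 J.

21800 J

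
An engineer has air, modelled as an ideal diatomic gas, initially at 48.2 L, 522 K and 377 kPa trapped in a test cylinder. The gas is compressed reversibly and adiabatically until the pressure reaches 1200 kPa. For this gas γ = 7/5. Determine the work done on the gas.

17800 J

n = P₁V₁/(RT₁) = 377×48.2/(8.314×522) = 4.19 mol.
Adiabatic: T₂/T₁ = (P₂/P₁)^((γ−1)/γ) ⇒ T₂ = 522×(3.18)^0.286 = 727 K; V₂ = 21.1 L.
ΔU = nCvΔT = 4.19×20.8×(727−522) = 17800 J.
Q = 0 for an adiabatic process, so W = −ΔU = -17800 J.
Work done on the gas = −W_by = 17800 J.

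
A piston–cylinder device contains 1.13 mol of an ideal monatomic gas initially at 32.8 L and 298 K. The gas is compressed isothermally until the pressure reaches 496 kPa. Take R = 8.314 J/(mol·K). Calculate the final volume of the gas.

5.64 L

P₁ = nRT₁/V₁ = 1.13×8.314×298/32.8 = 85.4 kPa.
Isothermal: T stays 298 K; PV = const ⇒ V₂ = 5.64 L, P₂ = 496 kPa.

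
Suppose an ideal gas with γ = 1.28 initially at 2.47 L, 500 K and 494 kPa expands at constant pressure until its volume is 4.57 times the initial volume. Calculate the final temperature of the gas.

2280 K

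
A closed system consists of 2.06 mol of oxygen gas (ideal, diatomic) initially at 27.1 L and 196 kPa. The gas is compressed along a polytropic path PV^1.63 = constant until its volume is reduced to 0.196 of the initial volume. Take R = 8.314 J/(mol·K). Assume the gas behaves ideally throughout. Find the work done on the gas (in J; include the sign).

15100 J

T₁ = P₁V₁/(nR) = 196×27.1/(2.06×8.314) = 310 K.
Polytropic n=1.63: T₂ = T₁(V₁/V₂)^(n−1) = 310×(5.10)^0.63 = 866 K; P₂ = P₁(V₁/V₂)^n = 2790 kPa.
W = (P₁V₁−P₂V₂)/(n−1) = (196×27.1−2790×5.31)/0.63 = -15100 J.
Work done on the gas = −W_by = 15100 J.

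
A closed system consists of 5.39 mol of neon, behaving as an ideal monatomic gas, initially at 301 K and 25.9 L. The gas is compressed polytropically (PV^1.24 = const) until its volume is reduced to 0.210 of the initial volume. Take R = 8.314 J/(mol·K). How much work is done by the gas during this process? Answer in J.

-25500 J

P₁ = nRT₁/V₁ = 5.39×8.314×301/25.9 = 521 kPa.
Polytropic n=1.24: T₂ = T₁(V₁/V₂)^(n−1) = 301×(4.76)^0.24 = 438 K; P₂ = P₁(V₁/V₂)^n = 3610 kPa.
W = (P₁V₁−P₂V₂)/(n−1) = (521×25.9−3610×5.44)/0.24 = -25500 J.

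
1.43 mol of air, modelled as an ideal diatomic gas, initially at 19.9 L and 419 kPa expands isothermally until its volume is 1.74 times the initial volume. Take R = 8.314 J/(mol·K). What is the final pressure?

241 kPa

T₁ = P₁V₁/(nR) = 419×19.9/(1.43×8.314) = 701 K.
Isothermal: T stays 701 K; PV = const ⇒ V₂ = 34.6 L, P₂ = 241 kPa.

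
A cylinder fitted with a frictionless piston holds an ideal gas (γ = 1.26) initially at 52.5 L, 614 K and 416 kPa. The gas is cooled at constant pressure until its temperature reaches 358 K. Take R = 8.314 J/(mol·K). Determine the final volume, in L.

30.6 L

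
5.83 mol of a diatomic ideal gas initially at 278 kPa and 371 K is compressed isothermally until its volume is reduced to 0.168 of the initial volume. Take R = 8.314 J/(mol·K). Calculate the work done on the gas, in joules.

32100 J

V₁ = nRT₁/P₁ = 5.83×8.314×371/278 = 64.7 L.
Isothermal: T stays 371 K; PV = const ⇒ V₂ = 10.9 L, P₂ = 1650 kPa.
W = nRT ln(V₂/V₁) = 5.83×8.314×371×ln(0.168) = -32100 J.
Work done on the gas = −W_by = 32100 J.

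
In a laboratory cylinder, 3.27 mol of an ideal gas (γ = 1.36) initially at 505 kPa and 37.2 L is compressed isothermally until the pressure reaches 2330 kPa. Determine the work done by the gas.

-28700 J

T₁ = P₁V₁/(nR) = 505×37.2/(3.27×8.314) = 691 K.
Isothermal: T stays 691 K; PV = const ⇒ V₂ = 8.06 L, P₂ = 2330 kPa.
W = nRT ln(V₂/V₁) = 3.27×8.314×691×ln(0.217) = -28700 J.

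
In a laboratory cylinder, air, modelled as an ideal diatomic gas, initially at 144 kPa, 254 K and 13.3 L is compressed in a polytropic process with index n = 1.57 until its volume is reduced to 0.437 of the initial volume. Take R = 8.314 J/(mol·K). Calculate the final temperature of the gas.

Polytropic n=1.57: T₂ = T₁(V₁/V₂)^(n−1) = 254×(2.29)^0.57 = 407 K; P₂ = P₁(V₁/V₂)^n = 528 kPa.

407 K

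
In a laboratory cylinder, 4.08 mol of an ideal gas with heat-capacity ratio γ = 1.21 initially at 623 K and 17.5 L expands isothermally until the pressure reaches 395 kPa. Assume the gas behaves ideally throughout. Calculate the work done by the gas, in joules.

23600 J

P₁ = nRT₁/V₁ = 4.08×8.314×623/17.5 = 1210 kPa.
Isothermal: T stays 623 K; PV = const ⇒ V₂ = 53.5 L, P₂ = 395 kPa.
W = nRT ln(V₂/V₁) = 4.08×8.314×623×ln(3.06) = 23600 J.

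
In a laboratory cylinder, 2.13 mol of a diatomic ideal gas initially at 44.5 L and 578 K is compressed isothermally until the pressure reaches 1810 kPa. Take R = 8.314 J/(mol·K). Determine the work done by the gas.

P₁ = nRT₁/V₁ = 2.13×8.314×578/44.5 = 230 kPa.
Isothermal: T stays 578 K; PV = const ⇒ V₂ = 5.66 L, P₂ = 1810 kPa.
W = nRT ln(V₂/V₁) = 2.13×8.314×578×ln(0.127) = -21100 J.

-21100 J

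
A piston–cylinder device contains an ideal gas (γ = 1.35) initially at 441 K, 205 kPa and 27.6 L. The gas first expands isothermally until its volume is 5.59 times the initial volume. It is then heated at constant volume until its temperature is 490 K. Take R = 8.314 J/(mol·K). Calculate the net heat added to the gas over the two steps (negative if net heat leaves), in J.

11500 J

n = P₁V₁/(RT₁) = 205×27.6/(8.314×441) = 1.54 mol.
Step 1 — Isothermal: T stays 441 K; PV = const ⇒ V₂ = 154 L, P₂ = 36.7 kPa.
ΔU = 0 (ideal gas, T constant).
W = nRT ln(V₂/V₁) = 1.54×8.314×441×ln(5.59) = 9740 J.
Q = ΔU + W = 9740 J.
State after step 1: P = 36.7 kPa, V = 154 L, T = 441 K.
Step 2 — Isochoric: V stays 154 L; P/T = const ⇒ T₂ = 490 K, P₂ = 40.7 kPa.
W = 0 (no volume change).
ΔU = nCvΔT = 1.54×23.8×(490−441) = 1800 J.
Q = ΔU = 1800 J.
Net over both steps: W = 9740 J, Q = 11500 J, ΔU = 1800 J.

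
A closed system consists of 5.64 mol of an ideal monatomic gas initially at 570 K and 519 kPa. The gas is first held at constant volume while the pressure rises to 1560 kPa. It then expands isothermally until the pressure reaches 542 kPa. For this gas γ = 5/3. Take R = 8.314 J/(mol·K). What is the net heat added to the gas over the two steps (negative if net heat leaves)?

165000 J

V₁ = nRT₁/P₁ = 5.64×8.314×570/519 = 51.5 L.
Step 1 — Isochoric: V stays 51.5 L; P/T = const ⇒ T₂ = 1710 K, P₂ = 1560 kPa.
W = 0 (no volume change).
ΔU = nCvΔT = 5.64×12.5×(1710−570) = 80400 J.
Q = ΔU = 80400 J.
State after step 1: P = 1560 kPa, V = 51.5 L, T = 1710 K.
Step 2 — Isothermal: T stays 1710 K; PV = const ⇒ V₂ = 148 L, P₂ = 542 kPa.
ΔU = 0 (ideal gas, T constant).
W = nRT ln(V₂/V₁) = 5.64×8.314×1710×ln(2.88) = 84900 J.
Q = ΔU + W = 84900 J.
Net over both steps: W = 84900 J, Q = 165000 J, ΔU = 80400 J.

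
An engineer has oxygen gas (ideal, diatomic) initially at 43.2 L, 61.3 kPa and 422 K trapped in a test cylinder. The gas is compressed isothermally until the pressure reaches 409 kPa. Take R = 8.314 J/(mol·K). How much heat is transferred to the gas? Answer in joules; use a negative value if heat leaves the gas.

-5030 J

n = P₁V₁/(RT₁) = 61.3×43.2/(8.314×422) = 0.755 mol.
Isothermal: T stays 422 K; PV = const ⇒ V₂ = 6.47 L, P₂ = 409 kPa.
ΔU = 0 (ideal gas, T constant).
W = nRT ln(V₂/V₁) = 0.755×8.314×422×ln(0.150) = -5030 J.
Q = ΔU + W = -5030 J.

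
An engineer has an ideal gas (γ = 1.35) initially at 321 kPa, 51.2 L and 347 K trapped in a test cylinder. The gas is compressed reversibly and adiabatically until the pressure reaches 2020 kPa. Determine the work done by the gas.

n = P₁V₁/(RT₁) = 321×51.2/(8.314×347) = 5.70 mol.
Adiabatic: T₂/T₁ = (P₂/P₁)^((γ−1)/γ) ⇒ T₂ = 347×(6.29)^0.259 = 559 K; V₂ = 13.1 L.
ΔU = nCvΔT = 5.70×23.8×(559−347) = 28700 J.
Q = 0 for an adiabatic process, so W = −ΔU = -28700 J.

-28700 J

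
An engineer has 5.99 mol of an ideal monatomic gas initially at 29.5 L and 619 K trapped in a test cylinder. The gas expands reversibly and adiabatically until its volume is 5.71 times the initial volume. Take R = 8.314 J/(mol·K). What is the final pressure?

57.3 kPa

P₁ = nRT₁/V₁ = 5.99×8.314×619/29.5 = 1040 kPa.
Adiabatic: TV^(γ−1) = const ⇒ T₂ = 619×(0.175)^0.667 = 194 K; PV^γ = const ⇒ P₂ = 57.3 kPa.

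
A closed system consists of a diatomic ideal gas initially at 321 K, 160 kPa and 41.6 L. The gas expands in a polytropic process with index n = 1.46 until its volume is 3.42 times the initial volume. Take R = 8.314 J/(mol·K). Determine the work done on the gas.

n = P₁V₁/(RT₁) = 160×41.6/(8.314×321) = 2.49 mol.
Polytropic n=1.46: T₂ = T₁(V₁/V₂)^(n−1) = 321×(0.292)^0.46 = 182 K; P₂ = P₁(V₁/V₂)^n = 26.6 kPa.
W = (P₁V₁−P₂V₂)/(n−1) = (160×41.6−26.6×142)/0.46 = 6250 J.
Work done on the gas = −W_by = -6250 J.

-6250 J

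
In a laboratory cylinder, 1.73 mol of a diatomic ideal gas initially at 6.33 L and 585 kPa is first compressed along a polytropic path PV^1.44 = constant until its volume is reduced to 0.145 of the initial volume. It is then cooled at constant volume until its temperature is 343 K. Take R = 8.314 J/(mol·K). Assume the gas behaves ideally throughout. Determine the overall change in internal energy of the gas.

3080 J

T₁ = P₁V₁/(nR) = 585×6.33/(1.73×8.314) = 257 K.
Step 1 — Polytropic n=1.44: T₂ = T₁(V₁/V₂)^(n−1) = 257×(6.90)^0.44 = 602 K; P₂ = P₁(V₁/V₂)^n = 9440 kPa.
W = (P₁V₁−P₂V₂)/(n−1) = (585×6.33−9440×0.918)/0.44 = -11300 J.
ΔU = nCvΔT = 1.73×20.8×(602−257) = 12400 J.
Q = ΔU + W = 1130 J.
State after step 1: P = 9440 kPa, V = 0.918 L, T = 602 K.
Step 2 — Isochoric: V stays 0.918 L; P/T = const ⇒ T₂ = 343 K, P₂ = 5380 kPa.
W = 0 (no volume change).
ΔU = nCvΔT = 1.73×20.8×(343−602) = -9320 J.
Q = ΔU = -9320 J.
Net over both steps: W = -11300 J, Q = -8190 J, ΔU = 3080 J.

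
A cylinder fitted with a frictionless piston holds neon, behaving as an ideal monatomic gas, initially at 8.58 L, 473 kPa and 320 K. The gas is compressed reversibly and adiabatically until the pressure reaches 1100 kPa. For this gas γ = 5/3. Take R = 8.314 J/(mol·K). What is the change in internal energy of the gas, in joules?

n = P₁V₁/(RT₁) = 473×8.58/(8.314×320) = 1.53 mol.
Adiabatic: T₂/T₁ = (P₂/P₁)^((γ−1)/γ) ⇒ T₂ = 320×(2.33)^0.400 = 449 K; V₂ = 5.17 L.
For an ideal gas ΔU = nCvΔT with Cv = (3/2)R = 12.5 J/(mol·K).
ΔU = 1.53×12.5×(449−320) = 2440 J.

2440 J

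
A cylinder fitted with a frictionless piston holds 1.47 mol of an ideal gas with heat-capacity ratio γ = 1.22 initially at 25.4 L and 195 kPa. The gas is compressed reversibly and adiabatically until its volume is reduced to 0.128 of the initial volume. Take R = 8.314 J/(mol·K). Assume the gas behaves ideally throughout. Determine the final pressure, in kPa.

2390 kPa

T₁ = P₁V₁/(nR) = 195×25.4/(1.47×8.314) = 405 K.
Adiabatic: TV^(γ−1) = const ⇒ T₂ = 405×(7.81)^0.220 = 637 K; PV^γ = const ⇒ P₂ = 2390 kPa.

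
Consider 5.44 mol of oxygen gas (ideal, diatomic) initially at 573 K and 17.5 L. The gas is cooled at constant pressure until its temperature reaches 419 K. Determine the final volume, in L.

P₁ = nRT₁/V₁ = 5.44×8.314×573/17.5 = 1480 kPa.
Isobaric: P stays 1480 kPa; V/T = const ⇒ T₂ = 419 K, V₂ = 12.8 L.

12.8 L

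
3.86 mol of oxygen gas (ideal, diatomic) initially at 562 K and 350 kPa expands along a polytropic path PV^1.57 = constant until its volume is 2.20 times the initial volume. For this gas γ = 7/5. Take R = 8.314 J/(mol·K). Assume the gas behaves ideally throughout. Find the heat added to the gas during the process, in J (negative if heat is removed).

-4870 J

V₁ = nRT₁/P₁ = 3.86×8.314×562/350 = 51.5 L.
Polytropic n=1.57: T₂ = T₁(V₁/V₂)^(n−1) = 562×(0.455)^0.57 = 359 K; P₂ = P₁(V₁/V₂)^n = 101 kPa.
W = (P₁V₁−P₂V₂)/(n−1) = (350×51.5−101×113)/0.57 = 11500 J.
ΔU = nCvΔT = 3.86×20.8×(359−562) = -16300 J.
Q = ΔU + W = -4870 J.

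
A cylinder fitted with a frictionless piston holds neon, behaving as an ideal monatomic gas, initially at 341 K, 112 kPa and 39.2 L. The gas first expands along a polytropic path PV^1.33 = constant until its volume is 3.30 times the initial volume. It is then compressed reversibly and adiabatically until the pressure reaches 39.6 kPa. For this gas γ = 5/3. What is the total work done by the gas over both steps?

3240 J

n = P₁V₁/(RT₁) = 112×39.2/(8.314×341) = 1.55 mol.
Step 1 — Polytropic n=1.33: T₂ = T₁(V₁/V₂)^(n−1) = 341×(0.303)^0.33 = 230 K; P₂ = P₁(V₁/V₂)^n = 22.9 kPa.
W = (P₁V₁−P₂V₂)/(n−1) = (112×39.2−22.9×129)/0.33 = 4330 J.
ΔU = nCvΔT = 1.55×12.5×(230−341) = -2140 J.
Q = ΔU + W = 2190 J.
State after step 1: P = 22.9 kPa, V = 129 L, T = 230 K.
Step 2 — Adiabatic: T₂/T₁ = (P₂/P₁)^((γ−1)/γ) ⇒ T₂ = 230×(1.73)^0.400 = 286 K; V₂ = 93.1 L.
ΔU = nCvΔT = 1.55×12.5×(286−230) = 1090 J.
Q = 0 for an adiabatic process, so W = −ΔU = -1090 J.
Net over both steps: W = 3240 J, Q = 2190 J, ΔU = -1060 J.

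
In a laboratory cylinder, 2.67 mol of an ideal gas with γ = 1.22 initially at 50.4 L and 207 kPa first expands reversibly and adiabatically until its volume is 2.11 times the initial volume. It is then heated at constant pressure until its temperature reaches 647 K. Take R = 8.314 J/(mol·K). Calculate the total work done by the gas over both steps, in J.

12700 J

T₁ = P₁V₁/(nR) = 207×50.4/(2.67×8.314) = 470 K.
Step 1 — Adiabatic: TV^(γ−1) = const ⇒ T₂ = 470×(0.474)^0.220 = 399 K; PV^γ = const ⇒ P₂ = 83.2 kPa.
ΔU = nCvΔT = 2.67×37.8×(399−470) = -7180 J.
Q = 0 for an adiabatic process, so W = −ΔU = 7180 J.
State after step 1: P = 83.2 kPa, V = 106 L, T = 399 K.
Step 2 — Isobaric: P stays 83.2 kPa; V/T = const ⇒ T₂ = 647 K, V₂ = 173 L.
W = PΔV = 83.2×(173−106) kPa·L = 5510 J.
ΔU = nCvΔT = 2.67×37.8×(647−399) = 25000 J.
Q = ΔU + W = nCpΔT = 30600 J.
Net over both steps: W = 12700 J, Q = 30600 J, ΔU = 17900 J.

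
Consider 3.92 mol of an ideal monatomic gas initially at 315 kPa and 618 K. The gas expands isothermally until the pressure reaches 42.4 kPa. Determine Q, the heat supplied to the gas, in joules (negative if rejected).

40400 J

V₁ = nRT₁/P₁ = 3.92×8.314×618/315 = 63.9 L.
Isothermal: T stays 618 K; PV = const ⇒ V₂ = 475 L, P₂ = 42.4 kPa.
ΔU = 0 (ideal gas, T constant).
W = nRT ln(V₂/V₁) = 3.92×8.314×618×ln(7.43) = 40400 J.
Q = ΔU + W = 40400 J.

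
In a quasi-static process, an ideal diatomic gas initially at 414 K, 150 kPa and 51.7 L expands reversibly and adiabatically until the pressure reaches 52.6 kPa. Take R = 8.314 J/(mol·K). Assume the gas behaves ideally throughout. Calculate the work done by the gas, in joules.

n = P₁V₁/(RT₁) = 150×51.7/(8.314×414) = 2.25 mol.
Adiabatic: T₂/T₁ = (P₂/P₁)^((γ−1)/γ) ⇒ T₂ = 414×(0.351)^0.286 = 307 K; V₂ = 109 L.
ΔU = nCvΔT = 2.25×20.8×(307−414) = -5020 J.
Q = 0 for an adiabatic process, so W = −ΔU = 5020 J.

5020 J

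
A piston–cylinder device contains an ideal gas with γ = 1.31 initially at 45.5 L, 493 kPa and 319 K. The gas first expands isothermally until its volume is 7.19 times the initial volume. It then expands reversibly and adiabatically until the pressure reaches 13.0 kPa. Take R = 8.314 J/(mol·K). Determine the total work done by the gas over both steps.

n = P₁V₁/(RT₁) = 493×45.5/(8.314×319) = 8.46 mol.
Step 1 — Isothermal: T stays 319 K; PV = const ⇒ V₂ = 327 L, P₂ = 68.6 kPa.
ΔU = 0 (ideal gas, T constant).
W = nRT ln(V₂/V₁) = 8.46×8.314×319×ln(7.19) = 44300 J.
Q = ΔU + W = 44300 J.
State after step 1: P = 68.6 kPa, V = 327 L, T = 319 K.
Step 2 — Adiabatic: T₂/T₁ = (P₂/P₁)^((γ−1)/γ) ⇒ T₂ = 319×(0.190)^0.237 = 215 K; V₂ = 1160 L.
ΔU = nCvΔT = 8.46×26.8×(215−319) = -23500 J.
Q = 0 for an adiabatic process, so W = −ΔU = 23500 J.
Net over both steps: W = 67800 J, Q = 44300 J, ΔU = -23500 J.

67800 J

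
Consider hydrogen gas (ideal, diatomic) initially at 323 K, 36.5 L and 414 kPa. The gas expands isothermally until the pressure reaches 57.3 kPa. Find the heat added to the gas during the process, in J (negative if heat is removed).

29900 J

n = P₁V₁/(RT₁) = 414×36.5/(8.314×323) = 5.63 mol.
Isothermal: T stays 323 K; PV = const ⇒ V₂ = 264 L, P₂ = 57.3 kPa.
ΔU = 0 (ideal gas, T constant).
W = nRT ln(V₂/V₁) = 5.63×8.314×323×ln(7.23) = 29900 J.
Q = ΔU + W = 29900 J.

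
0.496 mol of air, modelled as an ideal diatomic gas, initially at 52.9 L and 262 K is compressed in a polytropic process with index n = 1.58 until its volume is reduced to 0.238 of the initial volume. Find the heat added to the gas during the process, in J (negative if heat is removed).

P₁ = nRT₁/V₁ = 0.496×8.314×262/52.9 = 20.4 kPa.
Polytropic n=1.58: T₂ = T₁(V₁/V₂)^(n−1) = 262×(4.20)^0.58 = 602 K; P₂ = P₁(V₁/V₂)^n = 197 kPa.
W = (P₁V₁−P₂V₂)/(n−1) = (20.4×52.9−197×12.6)/0.58 = -2420 J.
ΔU = nCvΔT = 0.496×20.8×(602−262) = 3510 J.
Q = ΔU + W = 1090 J.

1090 J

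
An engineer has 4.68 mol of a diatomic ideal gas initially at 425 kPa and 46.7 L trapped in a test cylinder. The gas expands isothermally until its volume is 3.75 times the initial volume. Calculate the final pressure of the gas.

113 kPa

T₁ = P₁V₁/(nR) = 425×46.7/(4.68×8.314) = 510 K.
Isothermal: T stays 510 K; PV = const ⇒ V₂ = 175 L, P₂ = 113 kPa.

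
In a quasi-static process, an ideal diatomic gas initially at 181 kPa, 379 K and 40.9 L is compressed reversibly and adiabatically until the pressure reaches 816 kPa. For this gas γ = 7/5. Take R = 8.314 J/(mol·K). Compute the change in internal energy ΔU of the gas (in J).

9950 J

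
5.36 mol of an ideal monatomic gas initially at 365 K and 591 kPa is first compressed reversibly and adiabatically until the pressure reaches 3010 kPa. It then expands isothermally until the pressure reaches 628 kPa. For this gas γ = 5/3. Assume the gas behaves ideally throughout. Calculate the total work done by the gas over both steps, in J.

26500 J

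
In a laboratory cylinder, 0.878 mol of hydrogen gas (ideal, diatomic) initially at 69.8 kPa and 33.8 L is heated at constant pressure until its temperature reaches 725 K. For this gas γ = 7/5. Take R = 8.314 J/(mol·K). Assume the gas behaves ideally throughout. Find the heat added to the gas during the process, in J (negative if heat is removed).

T₁ = P₁V₁/(nR) = 69.8×33.8/(0.878×8.314) = 323 K.
Isobaric: P stays 69.8 kPa; V/T = const ⇒ T₂ = 725 K, V₂ = 75.8 L.
W = PΔV = 69.8×(75.8−33.8) kPa·L = 2930 J.
ΔU = nCvΔT = 0.878×20.8×(725−323) = 7330 J.
Q = ΔU + W = nCpΔT = 10300 J.

10300 J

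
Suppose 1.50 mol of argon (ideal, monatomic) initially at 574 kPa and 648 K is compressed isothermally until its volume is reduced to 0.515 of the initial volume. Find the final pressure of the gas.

V₁ = nRT₁/P₁ = 1.50×8.314×648/574 = 14.1 L.
Isothermal: T stays 648 K; PV = const ⇒ V₂ = 7.25 L, P₂ = 1110 kPa.

1110 kPa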